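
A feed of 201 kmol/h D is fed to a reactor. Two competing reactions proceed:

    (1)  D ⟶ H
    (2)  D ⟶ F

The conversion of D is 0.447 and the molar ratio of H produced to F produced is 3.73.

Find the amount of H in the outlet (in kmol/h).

70.9 kmol/h

Conversion of D: D consumed = 0.447 × 201 = 89.85 kmol/h = 1ξ₁ + 1ξ₂.
Selectivity: 1ξ₁ / (1ξ₂) = 3.73 → ξ₁ = 3.73 ξ₂.
Substitute: (1·3.73 + 1) ξ₂ = 89.85 → ξ₂ = 19 kmol/h, ξ₁ = 70.85 kmol/h.
Outlet amounts (n = n₀ + Σ ν·ξ):
  D: 201 − 1(70.85) − 1(19) = 111.2
  H: 0 + 1(70.85) = 70.85
  F: 0 + 1(19) = 19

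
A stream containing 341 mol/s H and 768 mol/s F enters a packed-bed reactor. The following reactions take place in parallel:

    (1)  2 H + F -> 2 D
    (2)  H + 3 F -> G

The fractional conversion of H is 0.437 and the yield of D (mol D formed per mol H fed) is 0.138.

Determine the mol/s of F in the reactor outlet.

Yield of D: 2ξ₁ / 341 = 0.138 → ξ₁ = 23.53 mol/s.
Conversion of H: 2ξ₁ + 1ξ₂ = 0.437 × 341 = 149 → ξ₂ = 102 mol/s.
Outlet amounts (n = n₀ + Σ ν·ξ):
  H: 341 − 2(23.53) − 1(102) = 192
  F: 768 − 1(23.53) − 3(102) = 438.6
  D: 0 + 2(23.53) = 47.06
  G: 0 + 1(102) = 102

439 mol/s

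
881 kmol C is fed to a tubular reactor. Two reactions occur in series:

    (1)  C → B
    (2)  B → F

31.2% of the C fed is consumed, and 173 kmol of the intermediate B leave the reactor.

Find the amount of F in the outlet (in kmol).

102 kmol

Conversion of C: C consumed = 1ξ₁ = 0.312 × 881 → ξ₁ = 274.9 kmol.
B balance: n_B = 0 + 1ξ₁ − 1ξ₂ = 173 → ξ₂ = (1·274.9 − 173)/1 = 101.9 kmol.
Outlet amounts (n = n₀ + Σ ν·ξ):
  C: 881 − 1(274.9) = 606.1
  B: 0 + 1(274.9) − 1(101.9) = 173
  F: 0 + 1(101.9) = 101.9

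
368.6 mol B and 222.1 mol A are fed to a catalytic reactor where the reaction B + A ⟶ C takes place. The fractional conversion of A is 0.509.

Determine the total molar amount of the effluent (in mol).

478 mol

A reacted = 0.509 × 222.1 = 113 mol; ν_A = −1, so ξ = 113/1 = 113 mol.
Outlet amounts (n = n₀ + ν ξ):
  B: 368.6 − 1(113) = 255.6
  A: 222.1 − 1(113) = 109.1
  C: 0 + 1(113) = 113
Total out = 255.6 + 109.1 + 113 = 477.7 mol.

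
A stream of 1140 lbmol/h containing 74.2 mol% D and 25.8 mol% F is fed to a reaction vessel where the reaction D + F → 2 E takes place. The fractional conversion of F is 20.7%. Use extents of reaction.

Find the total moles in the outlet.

1140 lbmol/h

F reacted = 0.207 × 294.1 = 60.88 lbmol/h; ν_F = −1, so ξ = 60.88/1 = 60.88 lbmol/h.
Outlet amounts (n = n₀ + ν ξ):
  D: 845.9 − 1(60.88) = 785
  F: 294.1 − 1(60.88) = 233.2
  E: 0 + 2(60.88) = 121.8
Total out = 785 + 233.2 + 121.8 = 1140 lbmol/h.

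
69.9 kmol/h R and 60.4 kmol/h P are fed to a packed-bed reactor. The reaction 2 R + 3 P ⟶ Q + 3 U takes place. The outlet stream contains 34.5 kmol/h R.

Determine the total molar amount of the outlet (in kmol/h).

For R: n = n₀ − 2ξ → 34.5 = 69.9 − 2ξ, giving ξ = 17.7 kmol/h.
Outlet amounts (n = n₀ + ν ξ):
  R: 69.9 − 2(17.7) = 34.5
  P: 60.4 − 3(17.7) = 7.3
  Q: 0 + 1(17.7) = 17.7
  U: 0 + 3(17.7) = 53.1
Total out = 34.5 + 7.3 + 17.7 + 53.1 = 112.6 kmol/h.

113 kmol/h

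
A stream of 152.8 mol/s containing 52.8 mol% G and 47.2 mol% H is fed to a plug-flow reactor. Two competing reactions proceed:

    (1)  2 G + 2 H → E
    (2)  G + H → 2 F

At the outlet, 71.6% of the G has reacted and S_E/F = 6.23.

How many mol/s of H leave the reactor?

14.4 mol/s

Conversion of G: G consumed = 0.716 × 80.68 = 57.77 mol/s = 2ξ₁ + 1ξ₂.
Selectivity: 1ξ₁ / (2ξ₂) = 6.23 → ξ₁ = 12.46 ξ₂.
Substitute: (2·12.46 + 1) ξ₂ = 57.77 → ξ₂ = 2.229 mol/s, ξ₁ = 27.77 mol/s.
Outlet amounts (n = n₀ + Σ ν·ξ):
  G: 80.68 − 2(27.77) − 1(2.229) = 22.91
  H: 72.12 − 2(27.77) − 1(2.229) = 14.36
  E: 0 + 1(27.77) = 27.77
  F: 0 + 2(2.229) = 4.457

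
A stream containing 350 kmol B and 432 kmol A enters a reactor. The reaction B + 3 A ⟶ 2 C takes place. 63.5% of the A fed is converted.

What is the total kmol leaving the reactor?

599 kmol

A reacted = 0.635 × 432 = 274.3 kmol; ν_A = −3, so ξ = 274.3/3 = 91.44 kmol.
Outlet amounts (n = n₀ + ν ξ):
  B: 350 − 1(91.44) = 258.6
  A: 432 − 3(91.44) = 157.7
  C: 0 + 2(91.44) = 182.9
Total out = 258.6 + 157.7 + 182.9 = 599.1 kmol.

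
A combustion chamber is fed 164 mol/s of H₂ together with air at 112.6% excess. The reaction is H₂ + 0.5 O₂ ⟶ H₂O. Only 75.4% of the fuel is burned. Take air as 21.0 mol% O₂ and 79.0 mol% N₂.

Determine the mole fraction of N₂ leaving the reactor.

Stoichiometric O₂ = 0.5 × 164 = 82 mol/s; O₂ fed = 82 × 2.126 = 174.3 mol/s.
N₂ fed = 174.3 × 79/21 = 655.8 mol/s.
Fuel reacted = 0.754 × 164 → ξ = 123.7 mol/s.
Outlet (n = n₀ + ν ξ):
  H₂: 164 − 1(123.7) = 40.34
  O₂: 174.3 − 0.5(123.7) = 112.5
  N₂: 655.8 (inert)
  H₂O: 0 + 1(123.7) = 123.7
Total out = 932.3 mol/s; y_N₂ = 655.8 / 932.3 = 0.7034.

0.703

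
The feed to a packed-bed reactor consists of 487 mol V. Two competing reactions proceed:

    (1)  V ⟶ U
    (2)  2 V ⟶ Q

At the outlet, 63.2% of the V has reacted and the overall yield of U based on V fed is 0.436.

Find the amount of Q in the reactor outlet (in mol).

47.7 mol

Yield of U: 1ξ₁ / 487 = 0.436 → ξ₁ = 212.3 mol.
Conversion of V: 1ξ₁ + 2ξ₂ = 0.632 × 487 = 307.8 → ξ₂ = 47.73 mol.
Outlet amounts (n = n₀ + Σ ν·ξ):
  V: 487 − 1(212.3) − 2(47.73) = 179.2
  U: 0 + 1(212.3) = 212.3
  Q: 0 + 1(47.73) = 47.73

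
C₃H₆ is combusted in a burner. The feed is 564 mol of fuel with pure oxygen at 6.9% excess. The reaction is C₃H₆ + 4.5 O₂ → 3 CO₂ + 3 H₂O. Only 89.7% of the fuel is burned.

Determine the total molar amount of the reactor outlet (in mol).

Stoichiometric O₂ = 4.5 × 564 = 2538 mol; O₂ fed = 2538 × 1.069 = 2713 mol.
Fuel reacted = 0.897 × 564 → ξ = 505.9 mol.
Outlet (n = n₀ + ν ξ):
  C₃H₆: 564 − 1(505.9) = 58.09
  O₂: 2713 − 4.5(505.9) = 436.5
  CO₂: 0 + 3(505.9) = 1518
  H₂O: 0 + 3(505.9) = 1518
Total out = 58.09 + 436.5 + 1518 + 1518 = 3530 mol.

3530 mol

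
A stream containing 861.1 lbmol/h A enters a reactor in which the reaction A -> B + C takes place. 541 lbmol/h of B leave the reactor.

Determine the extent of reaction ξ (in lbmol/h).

ξ = 541 lbmol/h

For B: n = n₀ + 1ξ → 541 = 0 + 1ξ, giving ξ = 541 lbmol/h.
Outlet amounts (n = n₀ + ν ξ):
  A: 861.1 − 1(541) = 320.1
  B: 0 + 1(541) = 541
  C: 0 + 1(541) = 541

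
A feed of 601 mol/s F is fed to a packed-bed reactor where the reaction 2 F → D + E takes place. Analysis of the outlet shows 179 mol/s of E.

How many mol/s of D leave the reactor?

For E: n = n₀ + 1ξ → 179 = 0 + 1ξ, giving ξ = 179 mol/s.
Outlet amounts (n = n₀ + ν ξ):
  F: 601 − 2(179) = 243
  D: 0 + 1(179) = 179
  E: 0 + 1(179) = 179

179 mol/s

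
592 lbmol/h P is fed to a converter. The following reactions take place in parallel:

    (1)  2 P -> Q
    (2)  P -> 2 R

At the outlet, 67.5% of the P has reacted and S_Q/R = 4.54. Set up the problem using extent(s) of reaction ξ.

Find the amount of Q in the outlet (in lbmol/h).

189 lbmol/h

Conversion of P: P consumed = 0.675 × 592 = 399.6 lbmol/h = 2ξ₁ + 1ξ₂.
Selectivity: 1ξ₁ / (2ξ₂) = 4.54 → ξ₁ = 9.08 ξ₂.
Substitute: (2·9.08 + 1) ξ₂ = 399.6 → ξ₂ = 20.86 lbmol/h, ξ₁ = 189.4 lbmol/h.
Outlet amounts (n = n₀ + Σ ν·ξ):
  P: 592 − 2(189.4) − 1(20.86) = 192.4
  Q: 0 + 1(189.4) = 189.4
  R: 0 + 2(20.86) = 41.71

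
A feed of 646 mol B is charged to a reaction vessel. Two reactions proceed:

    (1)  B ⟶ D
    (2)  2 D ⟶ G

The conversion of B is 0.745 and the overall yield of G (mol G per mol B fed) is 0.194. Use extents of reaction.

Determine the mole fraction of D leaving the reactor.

Conversion of B: B consumed = 1ξ₁ = 0.745 × 646 → ξ₁ = 481.3 mol.
Yield of G: 1ξ₂ / 646 = 0.194 → ξ₂ = 125.3 mol.
Outlet amounts (n = n₀ + Σ ν·ξ):
  B: 646 − 1(481.3) = 164.7
  D: 0 + 1(481.3) − 2(125.3) = 230.6
  G: 0 + 1(125.3) = 125.3
Total out = 520.7 mol; y_D = 230.6 / 520.7 = 0.4429.

0.443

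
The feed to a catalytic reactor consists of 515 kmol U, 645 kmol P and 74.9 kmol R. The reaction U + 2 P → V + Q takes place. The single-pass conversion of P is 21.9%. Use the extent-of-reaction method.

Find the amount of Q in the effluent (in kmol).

70.6 kmol

P reacted = 0.219 × 645 = 141.3 kmol; ν_P = −2, so ξ = 141.3/2 = 70.63 kmol.
Outlet amounts (n = n₀ + ν ξ):
  U: 515 − 1(70.63) = 444.4
  P: 645 − 2(70.63) = 503.7
  V: 0 + 1(70.63) = 70.63
  Q: 0 + 1(70.63) = 70.63
  R: 74.9 (inert)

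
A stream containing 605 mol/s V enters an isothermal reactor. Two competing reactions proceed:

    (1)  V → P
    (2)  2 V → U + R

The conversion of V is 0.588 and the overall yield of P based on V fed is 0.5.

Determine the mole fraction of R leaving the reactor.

0.044

Yield of P: 1ξ₁ / 605 = 0.5 → ξ₁ = 302.5 mol/s.
Conversion of V: 1ξ₁ + 2ξ₂ = 0.588 × 605 = 355.7 → ξ₂ = 26.62 mol/s.
Outlet amounts (n = n₀ + Σ ν·ξ):
  V: 605 − 1(302.5) − 2(26.62) = 249.3
  P: 0 + 1(302.5) = 302.5
  U: 0 + 1(26.62) = 26.62
  R: 0 + 1(26.62) = 26.62
Total out = 605 mol/s; y_R = 26.62 / 605 = 0.044.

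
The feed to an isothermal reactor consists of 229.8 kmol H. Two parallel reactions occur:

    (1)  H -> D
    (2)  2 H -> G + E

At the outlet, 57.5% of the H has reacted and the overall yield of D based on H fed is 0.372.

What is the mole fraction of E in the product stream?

0.101

Yield of D: 1ξ₁ / 229.8 = 0.372 → ξ₁ = 85.49 kmol.
Conversion of H: 1ξ₁ + 2ξ₂ = 0.575 × 229.8 = 132.1 → ξ₂ = 23.32 kmol.
Outlet amounts (n = n₀ + Σ ν·ξ):
  H: 229.8 − 1(85.49) − 2(23.32) = 97.67
  D: 0 + 1(85.49) = 85.49
  G: 0 + 1(23.32) = 23.32
  E: 0 + 1(23.32) = 23.32
Total out = 229.8 kmol; y_E = 23.32 / 229.8 = 0.1015.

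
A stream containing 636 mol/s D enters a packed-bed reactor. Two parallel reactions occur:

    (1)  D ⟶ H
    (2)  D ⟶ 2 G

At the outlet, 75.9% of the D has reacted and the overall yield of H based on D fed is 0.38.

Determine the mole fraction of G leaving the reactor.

Yield of H: 1ξ₁ / 636 = 0.38 → ξ₁ = 241.7 mol/s.
Conversion of D: 1ξ₁ + 1ξ₂ = 0.759 × 636 = 482.7 → ξ₂ = 241 mol/s.
Outlet amounts (n = n₀ + Σ ν·ξ):
  D: 636 − 1(241.7) − 1(241) = 153.3
  H: 0 + 1(241.7) = 241.7
  G: 0 + 2(241) = 482.1
Total out = 877 mol/s; y_G = 482.1 / 877 = 0.5497.

0.55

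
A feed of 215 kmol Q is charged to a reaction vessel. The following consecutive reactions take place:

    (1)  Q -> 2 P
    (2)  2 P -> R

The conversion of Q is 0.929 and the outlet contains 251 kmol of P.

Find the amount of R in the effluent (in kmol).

74.2 kmol

Conversion of Q: Q consumed = 1ξ₁ = 0.929 × 215 → ξ₁ = 199.7 kmol.
P balance: n_P = 0 + 2ξ₁ − 2ξ₂ = 251 → ξ₂ = (2·199.7 − 251)/2 = 74.24 kmol.
Outlet amounts (n = n₀ + Σ ν·ξ):
  Q: 215 − 1(199.7) = 15.26
  P: 0 + 2(199.7) − 2(74.24) = 251
  R: 0 + 1(74.24) = 74.24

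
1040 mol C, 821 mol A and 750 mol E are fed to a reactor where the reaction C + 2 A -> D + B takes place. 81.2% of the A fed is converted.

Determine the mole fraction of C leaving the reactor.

0.31

A reacted = 0.812 × 821 = 666.7 mol; ν_A = −2, so ξ = 666.7/2 = 333.3 mol.
Outlet amounts (n = n₀ + ν ξ):
  C: 1040 − 1(333.3) = 706.7
  A: 821 − 2(333.3) = 154.3
  D: 0 + 1(333.3) = 333.3
  B: 0 + 1(333.3) = 333.3
  E: 750 (inert)
Total out = 2278 mol; y_C = 706.7 / 2278 = 0.3103.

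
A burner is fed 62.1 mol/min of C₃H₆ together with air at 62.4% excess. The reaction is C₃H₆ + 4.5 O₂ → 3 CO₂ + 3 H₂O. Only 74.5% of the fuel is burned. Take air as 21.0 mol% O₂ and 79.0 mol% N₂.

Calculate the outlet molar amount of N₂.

1710 mol/min

Stoichiometric O₂ = 4.5 × 62.1 = 279.4 mol/min; O₂ fed = 279.4 × 1.624 = 453.8 mol/min.
N₂ fed = 453.8 × 79/21 = 1707 mol/min.
Fuel reacted = 0.745 × 62.1 → ξ = 46.26 mol/min.
Outlet (n = n₀ + ν ξ):
  C₃H₆: 62.1 − 1(46.26) = 15.84
  O₂: 453.8 − 4.5(46.26) = 245.6
  N₂: 1707 (inert)
  CO₂: 0 + 3(46.26) = 138.8
  H₂O: 0 + 3(46.26) = 138.8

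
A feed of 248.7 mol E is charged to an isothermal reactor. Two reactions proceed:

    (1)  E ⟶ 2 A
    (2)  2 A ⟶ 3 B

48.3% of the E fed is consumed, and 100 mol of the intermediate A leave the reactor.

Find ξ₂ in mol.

ξ₂ = 70.1 mol

Conversion of E: E consumed = 1ξ₁ = 0.483 × 248.7 → ξ₁ = 120.1 mol.
A balance: n_A = 0 + 2ξ₁ − 2ξ₂ = 100 → ξ₂ = (2·120.1 − 100)/2 = 70.12 mol.
Outlet amounts (n = n₀ + Σ ν·ξ):
  E: 248.7 − 1(120.1) = 128.6
  A: 0 + 2(120.1) − 2(70.12) = 100
  B: 0 + 3(70.12) = 210.4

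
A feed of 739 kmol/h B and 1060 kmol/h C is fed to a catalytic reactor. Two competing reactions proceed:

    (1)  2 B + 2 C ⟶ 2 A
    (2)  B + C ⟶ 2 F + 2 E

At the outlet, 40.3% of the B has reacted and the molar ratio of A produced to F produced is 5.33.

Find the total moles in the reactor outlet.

1580 kmol/h

Conversion of B: B consumed = 0.403 × 739 = 297.8 kmol/h = 2ξ₁ + 1ξ₂.
Selectivity: 2ξ₁ / (2ξ₂) = 5.33 → ξ₁ = 5.33 ξ₂.
Substitute: (2·5.33 + 1) ξ₂ = 297.8 → ξ₂ = 25.54 kmol/h, ξ₁ = 136.1 kmol/h.
Outlet amounts (n = n₀ + Σ ν·ξ):
  B: 739 − 2(136.1) − 1(25.54) = 441.2
  C: 1060 − 2(136.1) − 1(25.54) = 762.2
  A: 0 + 2(136.1) = 272.3
  F: 0 + 2(25.54) = 51.08
  E: 0 + 2(25.54) = 51.08
Total out = 441.2 + 762.2 + 272.3 + 51.08 + 51.08 = 1578 kmol/h.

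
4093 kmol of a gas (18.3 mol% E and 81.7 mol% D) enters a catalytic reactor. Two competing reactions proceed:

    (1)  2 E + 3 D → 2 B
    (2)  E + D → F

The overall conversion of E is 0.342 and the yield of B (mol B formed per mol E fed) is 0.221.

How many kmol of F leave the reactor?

90.6 kmol

Yield of B: 2ξ₁ / 749 = 0.221 → ξ₁ = 82.77 kmol.
Conversion of E: 2ξ₁ + 1ξ₂ = 0.342 × 749 = 256.2 → ξ₂ = 90.63 kmol.
Outlet amounts (n = n₀ + Σ ν·ξ):
  E: 749 − 2(82.77) − 1(90.63) = 492.9
  D: 3344 − 3(82.77) − 1(90.63) = 3005
  B: 0 + 2(82.77) = 165.5
  F: 0 + 1(90.63) = 90.63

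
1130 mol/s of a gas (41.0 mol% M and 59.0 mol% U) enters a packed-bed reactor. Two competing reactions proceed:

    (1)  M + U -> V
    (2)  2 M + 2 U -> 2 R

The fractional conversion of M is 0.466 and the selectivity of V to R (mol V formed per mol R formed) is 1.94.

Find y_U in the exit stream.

0.493

Conversion of M: M consumed = 0.466 × 463.3 = 215.9 mol/s = 1ξ₁ + 2ξ₂.
Selectivity: 1ξ₁ / (2ξ₂) = 1.94 → ξ₁ = 3.88 ξ₂.
Substitute: (1·3.88 + 2) ξ₂ = 215.9 → ξ₂ = 36.72 mol/s, ξ₁ = 142.5 mol/s.
Outlet amounts (n = n₀ + Σ ν·ξ):
  M: 463.3 − 1(142.5) − 2(36.72) = 247.4
  U: 666.7 − 1(142.5) − 2(36.72) = 450.8
  V: 0 + 1(142.5) = 142.5
  R: 0 + 2(36.72) = 73.43
Total out = 914.1 mol/s; y_U = 450.8 / 914.1 = 0.4932.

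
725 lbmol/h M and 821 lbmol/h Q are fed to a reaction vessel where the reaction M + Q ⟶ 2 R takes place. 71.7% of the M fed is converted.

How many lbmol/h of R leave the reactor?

1040 lbmol/h

M reacted = 0.717 × 725 = 519.8 lbmol/h; ν_M = −1, so ξ = 519.8/1 = 519.8 lbmol/h.
Outlet amounts (n = n₀ + ν ξ):
  M: 725 − 1(519.8) = 205.2
  Q: 821 − 1(519.8) = 301.2
  R: 0 + 2(519.8) = 1040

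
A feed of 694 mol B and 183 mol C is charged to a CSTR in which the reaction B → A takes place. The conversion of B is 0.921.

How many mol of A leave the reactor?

639 mol

B reacted = 0.921 × 694 = 639.2 mol; ν_B = −1, so ξ = 639.2/1 = 639.2 mol.
Outlet amounts (n = n₀ + ν ξ):
  B: 694 − 1(639.2) = 54.83
  A: 0 + 1(639.2) = 639.2
  C: 183 (inert)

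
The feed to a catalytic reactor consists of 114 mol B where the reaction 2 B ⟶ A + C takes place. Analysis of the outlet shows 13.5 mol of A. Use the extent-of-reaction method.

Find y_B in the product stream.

For A: n = n₀ + 1ξ → 13.5 = 0 + 1ξ, giving ξ = 13.5 mol.
Outlet amounts (n = n₀ + ν ξ):
  B: 114 − 2(13.5) = 87
  A: 0 + 1(13.5) = 13.5
  C: 0 + 1(13.5) = 13.5
Total out = 114 mol; y_B = 87 / 114 = 0.7632.

0.763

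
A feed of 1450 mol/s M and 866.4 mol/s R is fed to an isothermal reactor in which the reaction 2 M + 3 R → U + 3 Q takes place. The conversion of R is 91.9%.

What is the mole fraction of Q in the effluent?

R reacted = 0.919 × 866.4 = 796.2 mol/s; ν_R = −3, so ξ = 796.2/3 = 265.4 mol/s.
Outlet amounts (n = n₀ + ν ξ):
  M: 1450 − 2(265.4) = 919.2
  R: 866.4 − 3(265.4) = 70.18
  U: 0 + 1(265.4) = 265.4
  Q: 0 + 3(265.4) = 796.2
Total out = 2051 mol/s; y_Q = 796.2 / 2051 = 0.3882.

0.388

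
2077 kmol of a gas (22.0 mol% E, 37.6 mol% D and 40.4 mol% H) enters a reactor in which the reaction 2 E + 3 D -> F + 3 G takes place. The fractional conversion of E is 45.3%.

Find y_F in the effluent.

0.0524

E reacted = 0.453 × 456.9 = 207 kmol; ν_E = −2, so ξ = 207/2 = 103.5 kmol.
Outlet amounts (n = n₀ + ν ξ):
  E: 456.9 − 2(103.5) = 249.9
  D: 781 − 3(103.5) = 470.5
  F: 0 + 1(103.5) = 103.5
  G: 0 + 3(103.5) = 310.5
  H: 839.1 (inert)
Total out = 1974 kmol; y_F = 103.5 / 1974 = 0.05244.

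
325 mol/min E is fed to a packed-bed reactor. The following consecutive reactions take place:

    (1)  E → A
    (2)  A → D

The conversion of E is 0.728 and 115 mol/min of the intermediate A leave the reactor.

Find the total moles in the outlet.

Conversion of E: E consumed = 1ξ₁ = 0.728 × 325 → ξ₁ = 236.6 mol/min.
A balance: n_A = 0 + 1ξ₁ − 1ξ₂ = 115 → ξ₂ = (1·236.6 − 115)/1 = 121.6 mol/min.
Outlet amounts (n = n₀ + Σ ν·ξ):
  E: 325 − 1(236.6) = 88.4
  A: 0 + 1(236.6) − 1(121.6) = 115
  D: 0 + 1(121.6) = 121.6
Total out = 88.4 + 115 + 121.6 = 325 mol/min.

325 mol/min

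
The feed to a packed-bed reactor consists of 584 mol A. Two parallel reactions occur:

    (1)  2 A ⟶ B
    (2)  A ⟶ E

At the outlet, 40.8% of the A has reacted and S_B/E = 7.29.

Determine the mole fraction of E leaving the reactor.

0.0324

Conversion of A: A consumed = 0.408 × 584 = 238.3 mol = 2ξ₁ + 1ξ₂.
Selectivity: 1ξ₁ / (1ξ₂) = 7.29 → ξ₁ = 7.29 ξ₂.
Substitute: (2·7.29 + 1) ξ₂ = 238.3 → ξ₂ = 15.29 mol, ξ₁ = 111.5 mol.
Outlet amounts (n = n₀ + Σ ν·ξ):
  A: 584 − 2(111.5) − 1(15.29) = 345.7
  B: 0 + 1(111.5) = 111.5
  E: 0 + 1(15.29) = 15.29
Total out = 472.5 mol; y_E = 15.29 / 472.5 = 0.03237.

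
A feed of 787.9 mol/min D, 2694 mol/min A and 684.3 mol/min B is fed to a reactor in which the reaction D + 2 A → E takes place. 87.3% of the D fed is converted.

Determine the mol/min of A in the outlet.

D reacted = 0.873 × 787.9 = 687.8 mol/min; ν_D = −1, so ξ = 687.8/1 = 687.8 mol/min.
Outlet amounts (n = n₀ + ν ξ):
  D: 787.9 − 1(687.8) = 100.1
  A: 2694 − 2(687.8) = 1318
  E: 0 + 1(687.8) = 687.8
  B: 684.3 (inert)

1320 mol/min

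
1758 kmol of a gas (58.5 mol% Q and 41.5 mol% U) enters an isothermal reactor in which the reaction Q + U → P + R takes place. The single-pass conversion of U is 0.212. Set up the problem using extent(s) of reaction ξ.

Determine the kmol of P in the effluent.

U reacted = 0.212 × 729.6 = 154.7 kmol; ν_U = −1, so ξ = 154.7/1 = 154.7 kmol.
Outlet amounts (n = n₀ + ν ξ):
  Q: 1028 − 1(154.7) = 873.8
  U: 729.6 − 1(154.7) = 574.9
  P: 0 + 1(154.7) = 154.7
  R: 0 + 1(154.7) = 154.7

155 kmol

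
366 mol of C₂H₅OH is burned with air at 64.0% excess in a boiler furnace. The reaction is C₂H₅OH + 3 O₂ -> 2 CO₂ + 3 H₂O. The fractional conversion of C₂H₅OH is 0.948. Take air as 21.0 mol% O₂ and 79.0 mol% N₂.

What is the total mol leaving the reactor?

Stoichiometric O₂ = 3 × 366 = 1098 mol; O₂ fed = 1098 × 1.640 = 1801 mol.
N₂ fed = 1801 × 79/21 = 6774 mol.
Fuel reacted = 0.948 × 366 → ξ = 347 mol.
Outlet (n = n₀ + ν ξ):
  C₂H₅OH: 366 − 1(347) = 19.03
  O₂: 1801 − 3(347) = 759.8
  N₂: 6774 (inert)
  CO₂: 0 + 2(347) = 693.9
  H₂O: 0 + 3(347) = 1041
Total out = 19.03 + 759.8 + 6774 + 693.9 + 1041 = 9288 mol.

9290 mol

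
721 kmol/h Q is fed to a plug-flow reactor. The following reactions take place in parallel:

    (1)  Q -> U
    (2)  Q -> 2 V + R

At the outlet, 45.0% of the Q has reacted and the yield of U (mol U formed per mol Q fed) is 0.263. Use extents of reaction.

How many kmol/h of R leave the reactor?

Yield of U: 1ξ₁ / 721 = 0.263 → ξ₁ = 189.6 kmol/h.
Conversion of Q: 1ξ₁ + 1ξ₂ = 0.45 × 721 = 324.4 → ξ₂ = 134.8 kmol/h.
Outlet amounts (n = n₀ + Σ ν·ξ):
  Q: 721 − 1(189.6) − 1(134.8) = 396.6
  U: 0 + 1(189.6) = 189.6
  V: 0 + 2(134.8) = 269.7
  R: 0 + 1(134.8) = 134.8

135 kmol/h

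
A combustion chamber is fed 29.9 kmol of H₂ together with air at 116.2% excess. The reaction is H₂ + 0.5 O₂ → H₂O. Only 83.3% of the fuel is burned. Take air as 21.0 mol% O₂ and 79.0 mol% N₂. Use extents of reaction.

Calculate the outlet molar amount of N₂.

122 kmol

Stoichiometric O₂ = 0.5 × 29.9 = 14.95 kmol; O₂ fed = 14.95 × 2.162 = 32.32 kmol.
N₂ fed = 32.32 × 79/21 = 121.6 kmol.
Fuel reacted = 0.833 × 29.9 → ξ = 24.91 kmol.
Outlet (n = n₀ + ν ξ):
  H₂: 29.9 − 1(24.91) = 4.993
  O₂: 32.32 − 0.5(24.91) = 19.87
  N₂: 121.6 (inert)
  H₂O: 0 + 1(24.91) = 24.91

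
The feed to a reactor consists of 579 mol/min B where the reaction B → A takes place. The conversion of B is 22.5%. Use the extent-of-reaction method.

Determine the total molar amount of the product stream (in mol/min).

B reacted = 0.225 × 579 = 130.3 mol/min; ν_B = −1, so ξ = 130.3/1 = 130.3 mol/min.
Outlet amounts (n = n₀ + ν ξ):
  B: 579 − 1(130.3) = 448.7
  A: 0 + 1(130.3) = 130.3
Total out = 448.7 + 130.3 = 579 mol/min.

579 mol/min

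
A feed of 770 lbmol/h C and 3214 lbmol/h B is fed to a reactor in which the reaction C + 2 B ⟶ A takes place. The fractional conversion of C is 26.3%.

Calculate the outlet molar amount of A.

C reacted = 0.263 × 770 = 202.5 lbmol/h; ν_C = −1, so ξ = 202.5/1 = 202.5 lbmol/h.
Outlet amounts (n = n₀ + ν ξ):
  C: 770 − 1(202.5) = 567.5
  B: 3214 − 2(202.5) = 2809
  A: 0 + 1(202.5) = 202.5

203 lbmol/h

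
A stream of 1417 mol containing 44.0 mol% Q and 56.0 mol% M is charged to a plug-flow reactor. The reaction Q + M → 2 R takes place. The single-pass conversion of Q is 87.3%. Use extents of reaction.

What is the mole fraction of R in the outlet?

0.768

Q reacted = 0.873 × 623.5 = 544.3 mol; ν_Q = −1, so ξ = 544.3/1 = 544.3 mol.
Outlet amounts (n = n₀ + ν ξ):
  Q: 623.5 − 1(544.3) = 79.18
  M: 793.5 − 1(544.3) = 249.2
  R: 0 + 2(544.3) = 1089
Total out = 1417 mol; y_R = 1089 / 1417 = 0.7682.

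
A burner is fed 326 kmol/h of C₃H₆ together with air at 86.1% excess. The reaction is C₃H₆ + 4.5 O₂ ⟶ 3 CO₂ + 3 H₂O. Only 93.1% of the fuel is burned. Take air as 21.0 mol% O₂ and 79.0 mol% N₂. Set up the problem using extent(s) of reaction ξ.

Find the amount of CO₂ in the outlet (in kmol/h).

911 kmol/h

Stoichiometric O₂ = 4.5 × 326 = 1467 kmol/h; O₂ fed = 1467 × 1.861 = 2730 kmol/h.
N₂ fed = 2730 × 79/21 = 10270 kmol/h.
Fuel reacted = 0.931 × 326 → ξ = 303.5 kmol/h.
Outlet (n = n₀ + ν ξ):
  C₃H₆: 326 − 1(303.5) = 22.49
  O₂: 2730 − 4.5(303.5) = 1364
  N₂: 10270 (inert)
  CO₂: 0 + 3(303.5) = 910.5
  H₂O: 0 + 3(303.5) = 910.5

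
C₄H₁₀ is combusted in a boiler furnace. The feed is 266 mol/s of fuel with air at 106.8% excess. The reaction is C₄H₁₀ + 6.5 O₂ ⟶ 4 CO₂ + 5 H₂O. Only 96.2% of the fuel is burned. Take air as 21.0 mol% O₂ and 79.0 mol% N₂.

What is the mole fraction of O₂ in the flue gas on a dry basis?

0.117

Stoichiometric O₂ = 6.5 × 266 = 1729 mol/s; O₂ fed = 1729 × 2.068 = 3576 mol/s.
N₂ fed = 3576 × 79/21 = 13450 mol/s.
Fuel reacted = 0.962 × 266 → ξ = 255.9 mol/s.
Outlet (n = n₀ + ν ξ):
  C₄H₁₀: 266 − 1(255.9) = 10.11
  O₂: 3576 − 6.5(255.9) = 1912
  N₂: 13450 (inert)
  CO₂: 0 + 4(255.9) = 1024
  H₂O: 0 + 5(255.9) = 1279
Dry total = 16400 mol/s; y_O₂ (dry) = 1912 / 16400 = 0.1166.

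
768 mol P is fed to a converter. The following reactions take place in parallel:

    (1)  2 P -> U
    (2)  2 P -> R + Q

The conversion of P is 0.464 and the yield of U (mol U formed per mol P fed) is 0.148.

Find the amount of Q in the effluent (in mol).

Yield of U: 1ξ₁ / 768 = 0.148 → ξ₁ = 113.7 mol.
Conversion of P: 2ξ₁ + 2ξ₂ = 0.464 × 768 = 356.4 → ξ₂ = 64.51 mol.
Outlet amounts (n = n₀ + Σ ν·ξ):
  P: 768 − 2(113.7) − 2(64.51) = 411.6
  U: 0 + 1(113.7) = 113.7
  R: 0 + 1(64.51) = 64.51
  Q: 0 + 1(64.51) = 64.51

64.5 mol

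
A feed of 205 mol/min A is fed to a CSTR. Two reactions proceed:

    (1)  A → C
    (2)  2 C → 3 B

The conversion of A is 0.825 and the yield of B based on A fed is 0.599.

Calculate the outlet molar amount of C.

87.3 mol/min

Conversion of A: A consumed = 1ξ₁ = 0.825 × 205 → ξ₁ = 169.1 mol/min.
Yield of B: 3ξ₂ / 205 = 0.599 → ξ₂ = 40.93 mol/min.
Outlet amounts (n = n₀ + Σ ν·ξ):
  A: 205 − 1(169.1) = 35.88
  C: 0 + 1(169.1) − 2(40.93) = 87.26
  B: 0 + 3(40.93) = 122.8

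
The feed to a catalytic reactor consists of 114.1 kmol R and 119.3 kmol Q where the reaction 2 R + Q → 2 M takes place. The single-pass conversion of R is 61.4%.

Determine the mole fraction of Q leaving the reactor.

R reacted = 0.614 × 114.1 = 70.06 kmol; ν_R = −2, so ξ = 70.06/2 = 35.03 kmol.
Outlet amounts (n = n₀ + ν ξ):
  R: 114.1 − 2(35.03) = 44.04
  Q: 119.3 − 1(35.03) = 84.27
  M: 0 + 2(35.03) = 70.06
Total out = 198.4 kmol; y_Q = 84.27 / 198.4 = 0.4248.

0.425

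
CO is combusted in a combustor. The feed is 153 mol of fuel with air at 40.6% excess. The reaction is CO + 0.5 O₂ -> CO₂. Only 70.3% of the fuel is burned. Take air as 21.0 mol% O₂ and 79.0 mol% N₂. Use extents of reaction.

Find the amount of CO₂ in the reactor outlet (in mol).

Stoichiometric O₂ = 0.5 × 153 = 76.5 mol; O₂ fed = 76.5 × 1.406 = 107.6 mol.
N₂ fed = 107.6 × 79/21 = 404.6 mol.
Fuel reacted = 0.703 × 153 → ξ = 107.6 mol.
Outlet (n = n₀ + ν ξ):
  CO: 153 − 1(107.6) = 45.44
  O₂: 107.6 − 0.5(107.6) = 53.78
  N₂: 404.6 (inert)
  CO₂: 0 + 1(107.6) = 107.6

108 mol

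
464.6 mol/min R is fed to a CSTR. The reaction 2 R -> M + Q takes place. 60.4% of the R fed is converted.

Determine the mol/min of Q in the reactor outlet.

140 mol/min

R reacted = 0.604 × 464.6 = 280.6 mol/min; ν_R = −2, so ξ = 280.6/2 = 140.3 mol/min.
Outlet amounts (n = n₀ + ν ξ):
  R: 464.6 − 2(140.3) = 184
  M: 0 + 1(140.3) = 140.3
  Q: 0 + 1(140.3) = 140.3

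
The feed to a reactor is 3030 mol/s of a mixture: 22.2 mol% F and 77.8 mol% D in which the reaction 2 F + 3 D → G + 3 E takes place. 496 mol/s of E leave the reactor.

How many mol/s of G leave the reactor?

For E: n = n₀ + 3ξ → 496 = 0 + 3ξ, giving ξ = 165.3 mol/s.
Outlet amounts (n = n₀ + ν ξ):
  F: 672.7 − 2(165.3) = 342
  D: 2357 − 3(165.3) = 1861
  G: 0 + 1(165.3) = 165.3
  E: 0 + 3(165.3) = 496

165 mol/s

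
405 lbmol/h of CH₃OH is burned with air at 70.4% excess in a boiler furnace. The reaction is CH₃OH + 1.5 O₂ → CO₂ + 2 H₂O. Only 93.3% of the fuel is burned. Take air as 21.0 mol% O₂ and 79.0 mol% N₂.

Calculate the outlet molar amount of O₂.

468 lbmol/h

Stoichiometric O₂ = 1.5 × 405 = 607.5 lbmol/h; O₂ fed = 607.5 × 1.704 = 1035 lbmol/h.
N₂ fed = 1035 × 79/21 = 3894 lbmol/h.
Fuel reacted = 0.933 × 405 → ξ = 377.9 lbmol/h.
Outlet (n = n₀ + ν ξ):
  CH₃OH: 405 − 1(377.9) = 27.13
  O₂: 1035 − 1.5(377.9) = 468.4
  N₂: 3894 (inert)
  CO₂: 0 + 1(377.9) = 377.9
  H₂O: 0 + 2(377.9) = 755.7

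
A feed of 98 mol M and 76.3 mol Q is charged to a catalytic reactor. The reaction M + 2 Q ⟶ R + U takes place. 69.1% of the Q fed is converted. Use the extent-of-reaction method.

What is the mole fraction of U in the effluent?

Q reacted = 0.691 × 76.3 = 52.72 mol; ν_Q = −2, so ξ = 52.72/2 = 26.36 mol.
Outlet amounts (n = n₀ + ν ξ):
  M: 98 − 1(26.36) = 71.64
  Q: 76.3 − 2(26.36) = 23.58
  R: 0 + 1(26.36) = 26.36
  U: 0 + 1(26.36) = 26.36
Total out = 147.9 mol; y_U = 26.36 / 147.9 = 0.1782.

0.178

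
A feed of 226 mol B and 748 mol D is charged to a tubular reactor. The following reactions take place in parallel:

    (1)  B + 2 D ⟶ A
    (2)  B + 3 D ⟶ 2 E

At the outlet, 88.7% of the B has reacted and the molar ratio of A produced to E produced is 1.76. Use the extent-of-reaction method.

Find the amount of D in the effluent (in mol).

Conversion of B: B consumed = 0.887 × 226 = 200.5 mol = 1ξ₁ + 1ξ₂.
Selectivity: 1ξ₁ / (2ξ₂) = 1.76 → ξ₁ = 3.52 ξ₂.
Substitute: (1·3.52 + 1) ξ₂ = 200.5 → ξ₂ = 44.35 mol, ξ₁ = 156.1 mol.
Outlet amounts (n = n₀ + Σ ν·ξ):
  B: 226 − 1(156.1) − 1(44.35) = 25.54
  D: 748 − 2(156.1) − 3(44.35) = 302.7
  A: 0 + 1(156.1) = 156.1
  E: 0 + 2(44.35) = 88.7

303 mol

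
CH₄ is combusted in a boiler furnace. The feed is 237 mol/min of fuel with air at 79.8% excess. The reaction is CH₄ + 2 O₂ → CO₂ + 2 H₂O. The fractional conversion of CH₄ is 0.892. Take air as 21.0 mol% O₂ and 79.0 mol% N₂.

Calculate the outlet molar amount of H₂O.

423 mol/min

Stoichiometric O₂ = 2 × 237 = 474 mol/min; O₂ fed = 474 × 1.798 = 852.3 mol/min.
N₂ fed = 852.3 × 79/21 = 3206 mol/min.
Fuel reacted = 0.892 × 237 → ξ = 211.4 mol/min.
Outlet (n = n₀ + ν ξ):
  CH₄: 237 − 1(211.4) = 25.6
  O₂: 852.3 − 2(211.4) = 429.4
  N₂: 3206 (inert)
  CO₂: 0 + 1(211.4) = 211.4
  H₂O: 0 + 2(211.4) = 422.8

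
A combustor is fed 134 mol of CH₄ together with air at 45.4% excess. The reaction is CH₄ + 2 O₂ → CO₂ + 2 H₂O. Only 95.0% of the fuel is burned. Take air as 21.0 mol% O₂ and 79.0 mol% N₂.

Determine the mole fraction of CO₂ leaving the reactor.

0.064

Stoichiometric O₂ = 2 × 134 = 268 mol; O₂ fed = 268 × 1.454 = 389.7 mol.
N₂ fed = 389.7 × 79/21 = 1466 mol.
Fuel reacted = 0.95 × 134 → ξ = 127.3 mol.
Outlet (n = n₀ + ν ξ):
  CH₄: 134 − 1(127.3) = 6.7
  O₂: 389.7 − 2(127.3) = 135.1
  N₂: 1466 (inert)
  CO₂: 0 + 1(127.3) = 127.3
  H₂O: 0 + 2(127.3) = 254.6
Total out = 1990 mol; y_CO₂ = 127.3 / 1990 = 0.06398.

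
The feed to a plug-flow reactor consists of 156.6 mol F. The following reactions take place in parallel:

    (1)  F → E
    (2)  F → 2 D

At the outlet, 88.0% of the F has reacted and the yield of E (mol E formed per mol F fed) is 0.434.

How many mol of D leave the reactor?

140 mol

Yield of E: 1ξ₁ / 156.6 = 0.434 → ξ₁ = 67.96 mol.
Conversion of F: 1ξ₁ + 1ξ₂ = 0.88 × 156.6 = 137.8 → ξ₂ = 69.84 mol.
Outlet amounts (n = n₀ + Σ ν·ξ):
  F: 156.6 − 1(67.96) − 1(69.84) = 18.79
  E: 0 + 1(67.96) = 67.96
  D: 0 + 2(69.84) = 139.7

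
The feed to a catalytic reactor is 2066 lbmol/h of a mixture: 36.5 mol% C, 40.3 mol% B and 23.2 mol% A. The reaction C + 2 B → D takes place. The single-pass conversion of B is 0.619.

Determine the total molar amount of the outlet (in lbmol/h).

B reacted = 0.619 × 832.6 = 515.4 lbmol/h; ν_B = −2, so ξ = 515.4/2 = 257.7 lbmol/h.
Outlet amounts (n = n₀ + ν ξ):
  C: 754.1 − 1(257.7) = 496.4
  B: 832.6 − 2(257.7) = 317.2
  D: 0 + 1(257.7) = 257.7
  A: 479.3 (inert)
Total out = 496.4 + 317.2 + 257.7 + 479.3 = 1551 lbmol/h.

1550 lbmol/h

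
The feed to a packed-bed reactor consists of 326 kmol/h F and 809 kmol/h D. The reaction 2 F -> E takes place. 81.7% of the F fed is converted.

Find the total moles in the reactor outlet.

F reacted = 0.817 × 326 = 266.3 kmol/h; ν_F = −2, so ξ = 266.3/2 = 133.2 kmol/h.
Outlet amounts (n = n₀ + ν ξ):
  F: 326 − 2(133.2) = 59.66
  E: 0 + 1(133.2) = 133.2
  D: 809 (inert)
Total out = 59.66 + 133.2 + 809 = 1002 kmol/h.

1000 kmol/h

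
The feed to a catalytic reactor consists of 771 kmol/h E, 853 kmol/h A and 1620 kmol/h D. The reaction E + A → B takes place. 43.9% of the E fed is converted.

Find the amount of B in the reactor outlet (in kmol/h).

338 kmol/h

E reacted = 0.439 × 771 = 338.5 kmol/h; ν_E = −1, so ξ = 338.5/1 = 338.5 kmol/h.
Outlet amounts (n = n₀ + ν ξ):
  E: 771 − 1(338.5) = 432.5
  A: 853 − 1(338.5) = 514.5
  B: 0 + 1(338.5) = 338.5
  D: 1620 (inert)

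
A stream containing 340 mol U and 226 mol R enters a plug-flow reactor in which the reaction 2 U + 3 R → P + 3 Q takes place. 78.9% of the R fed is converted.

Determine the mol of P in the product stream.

59.4 mol

R reacted = 0.789 × 226 = 178.3 mol; ν_R = −3, so ξ = 178.3/3 = 59.44 mol.
Outlet amounts (n = n₀ + ν ξ):
  U: 340 − 2(59.44) = 221.1
  R: 226 − 3(59.44) = 47.69
  P: 0 + 1(59.44) = 59.44
  Q: 0 + 3(59.44) = 178.3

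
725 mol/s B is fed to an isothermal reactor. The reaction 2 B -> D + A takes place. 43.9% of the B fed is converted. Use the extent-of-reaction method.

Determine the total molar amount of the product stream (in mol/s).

B reacted = 0.439 × 725 = 318.3 mol/s; ν_B = −2, so ξ = 318.3/2 = 159.1 mol/s.
Outlet amounts (n = n₀ + ν ξ):
  B: 725 − 2(159.1) = 406.7
  D: 0 + 1(159.1) = 159.1
  A: 0 + 1(159.1) = 159.1
Total out = 406.7 + 159.1 + 159.1 = 725 mol/s.

725 mol/s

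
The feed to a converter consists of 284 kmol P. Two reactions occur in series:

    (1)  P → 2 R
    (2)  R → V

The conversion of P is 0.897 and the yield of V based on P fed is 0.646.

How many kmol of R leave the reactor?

326 kmol

Conversion of P: P consumed = 1ξ₁ = 0.897 × 284 → ξ₁ = 254.7 kmol.
Yield of V: 1ξ₂ / 284 = 0.646 → ξ₂ = 183.5 kmol.
Outlet amounts (n = n₀ + Σ ν·ξ):
  P: 284 − 1(254.7) = 29.25
  R: 0 + 2(254.7) − 1(183.5) = 326
  V: 0 + 1(183.5) = 183.5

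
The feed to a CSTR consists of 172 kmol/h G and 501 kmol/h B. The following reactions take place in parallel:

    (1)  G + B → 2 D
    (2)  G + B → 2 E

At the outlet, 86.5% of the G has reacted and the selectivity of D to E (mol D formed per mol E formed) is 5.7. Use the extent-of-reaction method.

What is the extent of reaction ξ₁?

Conversion of G: G consumed = 0.865 × 172 = 148.8 kmol/h = 1ξ₁ + 1ξ₂.
Selectivity: 2ξ₁ / (2ξ₂) = 5.7 → ξ₁ = 5.7 ξ₂.
Substitute: (1·5.7 + 1) ξ₂ = 148.8 → ξ₂ = 22.21 kmol/h, ξ₁ = 126.6 kmol/h.
Outlet amounts (n = n₀ + Σ ν·ξ):
  G: 172 − 1(126.6) − 1(22.21) = 23.22
  B: 501 − 1(126.6) − 1(22.21) = 352.2
  D: 0 + 2(126.6) = 253.1
  E: 0 + 2(22.21) = 44.41

ξ₁ = 127 kmol/h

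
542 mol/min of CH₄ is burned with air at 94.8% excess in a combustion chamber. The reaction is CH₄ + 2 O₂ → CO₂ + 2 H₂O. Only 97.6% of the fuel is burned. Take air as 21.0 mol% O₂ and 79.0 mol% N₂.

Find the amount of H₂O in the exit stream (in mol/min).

Stoichiometric O₂ = 2 × 542 = 1084 mol/min; O₂ fed = 1084 × 1.948 = 2112 mol/min.
N₂ fed = 2112 × 79/21 = 7944 mol/min.
Fuel reacted = 0.976 × 542 → ξ = 529 mol/min.
Outlet (n = n₀ + ν ξ):
  CH₄: 542 − 1(529) = 13.01
  O₂: 2112 − 2(529) = 1054
  N₂: 7944 (inert)
  CO₂: 0 + 1(529) = 529
  H₂O: 0 + 2(529) = 1058

1060 mol/min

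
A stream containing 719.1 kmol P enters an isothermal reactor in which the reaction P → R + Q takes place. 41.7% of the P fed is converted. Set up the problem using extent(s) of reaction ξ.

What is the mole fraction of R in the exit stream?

0.294

P reacted = 0.417 × 719.1 = 299.9 kmol; ν_P = −1, so ξ = 299.9/1 = 299.9 kmol.
Outlet amounts (n = n₀ + ν ξ):
  P: 719.1 − 1(299.9) = 419.2
  R: 0 + 1(299.9) = 299.9
  Q: 0 + 1(299.9) = 299.9
Total out = 1019 kmol; y_R = 299.9 / 1019 = 0.2943.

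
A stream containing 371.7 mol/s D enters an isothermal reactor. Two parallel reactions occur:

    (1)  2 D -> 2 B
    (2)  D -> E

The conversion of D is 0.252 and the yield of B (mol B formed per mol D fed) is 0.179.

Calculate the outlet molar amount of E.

27.1 mol/s

Yield of B: 2ξ₁ / 371.7 = 0.179 → ξ₁ = 33.27 mol/s.
Conversion of D: 2ξ₁ + 1ξ₂ = 0.252 × 371.7 = 93.67 → ξ₂ = 27.13 mol/s.
Outlet amounts (n = n₀ + Σ ν·ξ):
  D: 371.7 − 2(33.27) − 1(27.13) = 278
  B: 0 + 2(33.27) = 66.53
  E: 0 + 1(27.13) = 27.13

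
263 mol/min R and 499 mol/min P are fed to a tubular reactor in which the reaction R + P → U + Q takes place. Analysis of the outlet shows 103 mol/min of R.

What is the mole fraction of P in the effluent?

0.445

For R: n = n₀ − 1ξ → 103 = 263 − 1ξ, giving ξ = 160 mol/min.
Outlet amounts (n = n₀ + ν ξ):
  R: 263 − 1(160) = 103
  P: 499 − 1(160) = 339
  U: 0 + 1(160) = 160
  Q: 0 + 1(160) = 160
Total out = 762 mol/min; y_P = 339 / 762 = 0.4449.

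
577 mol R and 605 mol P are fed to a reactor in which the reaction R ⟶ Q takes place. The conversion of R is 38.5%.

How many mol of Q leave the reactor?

222 mol

R reacted = 0.385 × 577 = 222.1 mol; ν_R = −1, so ξ = 222.1/1 = 222.1 mol.
Outlet amounts (n = n₀ + ν ξ):
  R: 577 − 1(222.1) = 354.9
  Q: 0 + 1(222.1) = 222.1
  P: 605 (inert)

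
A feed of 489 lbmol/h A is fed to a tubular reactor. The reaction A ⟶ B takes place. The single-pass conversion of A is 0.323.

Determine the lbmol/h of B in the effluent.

A reacted = 0.323 × 489 = 157.9 lbmol/h; ν_A = −1, so ξ = 157.9/1 = 157.9 lbmol/h.
Outlet amounts (n = n₀ + ν ξ):
  A: 489 − 1(157.9) = 331.1
  B: 0 + 1(157.9) = 157.9

158 lbmol/h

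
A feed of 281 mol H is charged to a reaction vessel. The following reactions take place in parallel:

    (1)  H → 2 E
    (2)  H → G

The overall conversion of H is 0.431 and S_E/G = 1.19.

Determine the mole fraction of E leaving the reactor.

Conversion of H: H consumed = 0.431 × 281 = 121.1 mol = 1ξ₁ + 1ξ₂.
Selectivity: 2ξ₁ / (1ξ₂) = 1.19 → ξ₁ = 0.595 ξ₂.
Substitute: (1·0.595 + 1) ξ₂ = 121.1 → ξ₂ = 75.93 mol, ξ₁ = 45.18 mol.
Outlet amounts (n = n₀ + Σ ν·ξ):
  H: 281 − 1(45.18) − 1(75.93) = 159.9
  E: 0 + 2(45.18) = 90.36
  G: 0 + 1(75.93) = 75.93
Total out = 326.2 mol; y_E = 90.36 / 326.2 = 0.277.

0.277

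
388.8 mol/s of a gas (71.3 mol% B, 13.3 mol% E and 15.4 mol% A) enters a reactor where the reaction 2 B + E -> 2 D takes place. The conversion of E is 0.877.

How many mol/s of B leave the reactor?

187 mol/s

E reacted = 0.877 × 51.71 = 45.35 mol/s; ν_E = −1, so ξ = 45.35/1 = 45.35 mol/s.
Outlet amounts (n = n₀ + ν ξ):
  B: 277.2 − 2(45.35) = 186.5
  E: 51.71 − 1(45.35) = 6.36
  D: 0 + 2(45.35) = 90.7
  A: 59.88 (inert)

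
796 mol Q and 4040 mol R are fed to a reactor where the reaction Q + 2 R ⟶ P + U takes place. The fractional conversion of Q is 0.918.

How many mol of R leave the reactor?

Q reacted = 0.918 × 796 = 730.7 mol; ν_Q = −1, so ξ = 730.7/1 = 730.7 mol.
Outlet amounts (n = n₀ + ν ξ):
  Q: 796 − 1(730.7) = 65.27
  R: 4040 − 2(730.7) = 2579
  P: 0 + 1(730.7) = 730.7
  U: 0 + 1(730.7) = 730.7

2580 mol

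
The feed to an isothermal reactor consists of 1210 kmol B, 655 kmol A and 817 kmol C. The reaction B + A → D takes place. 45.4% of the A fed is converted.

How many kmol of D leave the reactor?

297 kmol

A reacted = 0.454 × 655 = 297.4 kmol; ν_A = −1, so ξ = 297.4/1 = 297.4 kmol.
Outlet amounts (n = n₀ + ν ξ):
  B: 1210 − 1(297.4) = 912.6
  A: 655 − 1(297.4) = 357.6
  D: 0 + 1(297.4) = 297.4
  C: 817 (inert)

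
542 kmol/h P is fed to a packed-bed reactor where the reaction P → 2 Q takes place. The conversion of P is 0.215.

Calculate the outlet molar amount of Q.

P reacted = 0.215 × 542 = 116.5 kmol/h; ν_P = −1, so ξ = 116.5/1 = 116.5 kmol/h.
Outlet amounts (n = n₀ + ν ξ):
  P: 542 − 1(116.5) = 425.5
  Q: 0 + 2(116.5) = 233.1

233 kmol/h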